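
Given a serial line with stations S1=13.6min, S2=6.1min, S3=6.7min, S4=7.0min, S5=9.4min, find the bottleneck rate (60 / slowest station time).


Bottleneck = longest station time
Station times: [13.6, 6.1, 6.7, 7.0, 9.4]
Max = 13.6 min
Rate = 60 / 13.6
= 4.41 units/hour (bottleneck: 13.6min)


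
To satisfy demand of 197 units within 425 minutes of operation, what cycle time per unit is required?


Cycle time = available time / demand
= 425 / 197
= 2.16 min/unit


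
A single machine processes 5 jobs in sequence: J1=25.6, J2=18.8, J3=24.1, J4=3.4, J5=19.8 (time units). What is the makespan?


Sequential makespan: sum all processing times
= 25.6 + 18.8 + 24.1 + 3.4 + 19.8
= 91.7 time units


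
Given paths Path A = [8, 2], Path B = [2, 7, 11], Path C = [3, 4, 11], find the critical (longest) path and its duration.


Path A: 8 + 2 = 10
Path B: 2 + 7 + 11 = 20
Path C: 3 + 4 + 11 = 18
Critical path = longest = max(10, 20, 18)
= 20 (Path B)


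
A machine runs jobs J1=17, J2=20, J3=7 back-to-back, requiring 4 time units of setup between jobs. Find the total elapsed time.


Makespan = Σ processing + (n-1) × setup
= (17 + 20 + 7) + (3-1)×4
= 44 + 8
= 52 time units


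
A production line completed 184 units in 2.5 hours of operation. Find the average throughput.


Throughput = units / time
= 184 / 2.5
= 73.6 units/hour


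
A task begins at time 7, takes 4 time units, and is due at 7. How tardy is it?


Completion = start + processing = 7 + 4 = 11
Tardiness = max(0, C - d) = max(0, 11 - 7)
= max(0, 4)
= 4


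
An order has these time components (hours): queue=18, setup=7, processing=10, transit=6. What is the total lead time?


Lead time = queue + setup + processing + transit
= 18 + 7 + 10 + 6
= 41 hours


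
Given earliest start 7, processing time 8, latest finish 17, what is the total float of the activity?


EF = ES + duration = 7 + 8 = 15
LS = LF - duration = 17 - 8 = 9
Total Float = LF - EF = 17 - 15
(or LS - ES = 9 - 7)
= 2


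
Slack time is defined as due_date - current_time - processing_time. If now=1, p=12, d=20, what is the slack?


Slack = due - current_time - processing
= 20 - 1 - 12
= 7


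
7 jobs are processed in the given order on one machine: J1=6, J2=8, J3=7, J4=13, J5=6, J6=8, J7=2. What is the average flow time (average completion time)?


Completion times:
  J1: completes at 6
  J2: completes at 14
  J3: completes at 21
  J4: completes at 34
  J5: completes at 40
  J6: completes at 48
  J7: completes at 50
Sum = 213
Average = 213/7
= 30.43


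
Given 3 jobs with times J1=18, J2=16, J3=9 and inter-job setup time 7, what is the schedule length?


Makespan = Σ processing + (n-1) × setup
= (18 + 16 + 9) + (3-1)×7
= 43 + 14
= 57 time units


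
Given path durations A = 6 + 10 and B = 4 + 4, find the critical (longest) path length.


Path A: 6 + 10 = 16
Path B: 4 + 4 = 8
Critical path = longest = max(16, 8)
= 16 (Path A)


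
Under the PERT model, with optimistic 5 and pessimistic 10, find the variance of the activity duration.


σ² = ((p - o) / 6)² = (p - o)² / 36
= (10 - 5)² / 36
= 5² / 36
= 25 / 36
= 0.6944


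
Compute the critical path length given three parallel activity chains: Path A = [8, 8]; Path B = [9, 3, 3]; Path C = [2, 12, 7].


Path A: 8 + 8 = 16
Path B: 9 + 3 + 3 = 15
Path C: 2 + 12 + 7 = 21
Critical path = longest = max(16, 15, 21)
= 21 (Path C)


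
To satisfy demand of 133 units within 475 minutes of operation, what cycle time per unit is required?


Cycle time = available time / demand
= 475 / 133
= 3.57 min/unit


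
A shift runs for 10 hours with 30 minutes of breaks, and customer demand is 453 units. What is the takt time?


Available = 10×60 - 30 = 570 min
Takt time = 570 / 453
= 1.26 min/unit


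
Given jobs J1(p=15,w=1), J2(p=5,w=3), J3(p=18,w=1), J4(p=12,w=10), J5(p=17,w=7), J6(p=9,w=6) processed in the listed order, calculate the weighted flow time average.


Completion times:
  J1: C=15, w×C=1×15=15
  J2: C=20, w×C=3×20=60
  J3: C=38, w×C=1×38=38
  J4: C=50, w×C=10×50=500
  J5: C=67, w×C=7×67=469
  J6: C=76, w×C=6×76=456
Sum w×C = 1538
Sum w = 28
Weighted avg = 1538/28
= 54.93


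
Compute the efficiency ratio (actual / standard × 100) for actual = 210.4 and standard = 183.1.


Efficiency = (actual / standard) × 100
= (210.4 / 183.1) × 100
= 114.9%


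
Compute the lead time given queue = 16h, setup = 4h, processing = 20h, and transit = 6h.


Lead time = queue + setup + processing + transit
= 16 + 4 + 20 + 6
= 46 hours


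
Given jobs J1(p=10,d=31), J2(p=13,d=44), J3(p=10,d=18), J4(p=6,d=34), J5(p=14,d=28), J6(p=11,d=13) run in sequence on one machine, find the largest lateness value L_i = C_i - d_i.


Lateness per job (L = C - d):
  J1: C=10, d=31, L=-21
  J2: C=23, d=44, L=-21
  J3: C=33, d=18, L=15
  J4: C=39, d=34, L=5
  J5: C=53, d=28, L=25
  J6: C=64, d=13, L=51
Lmax = max(-21, -21, 15, 5, 25, 51)
= 51


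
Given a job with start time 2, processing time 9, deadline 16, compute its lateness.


Completion = 2 + 9 = 11
Lateness = C - d = 11 - 16
= -5


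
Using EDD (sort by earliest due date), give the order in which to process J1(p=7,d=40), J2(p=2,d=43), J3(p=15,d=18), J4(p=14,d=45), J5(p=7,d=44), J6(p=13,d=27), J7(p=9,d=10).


EDD: sort by earliest due date
  J7: d=10, p=9
  J3: d=18, p=15
  J6: d=27, p=13
  J1: d=40, p=7
  J2: d=43, p=2
  J5: d=44, p=7
  J4: d=45, p=14
Order: J7 → J3 → J6 → J1 → J2 → J5 → J4


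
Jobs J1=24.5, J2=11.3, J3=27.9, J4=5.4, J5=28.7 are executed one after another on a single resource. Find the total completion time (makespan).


Sequential makespan: sum all processing times
= 24.5 + 11.3 + 27.9 + 5.4 + 28.7
= 97.8 time units


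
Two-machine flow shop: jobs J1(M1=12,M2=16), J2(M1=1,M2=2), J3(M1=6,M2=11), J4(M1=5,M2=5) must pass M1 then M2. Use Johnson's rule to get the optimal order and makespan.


Johnson's rule:
Group 1 (M1≤M2, sort by M1): ['J2', 'J4', 'J3', 'J1']
Group 2 (M1>M2, sort desc M2): []
Sequence: J2 → J4 → J3 → J1
Makespan calculation:
  J2: M1 done=1, M2 done=3
  J4: M1 done=6, M2 done=11
  J3: M1 done=12, M2 done=23
  J1: M1 done=24, M2 done=40
= Sequence: J2 → J4 → J3 → J1, Makespan: 40


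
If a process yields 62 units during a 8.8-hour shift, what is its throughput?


Throughput = units / time
= 62 / 8.8
= 7.0 units/hour


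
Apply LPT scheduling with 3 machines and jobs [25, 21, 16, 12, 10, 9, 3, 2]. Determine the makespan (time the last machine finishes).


Jobs (LPT sorted): [25, 21, 16, 12, 10, 9, 3, 2]
Machines: 3
  J=25 → Machine 1 (load: 0+25=25)
  J=21 → Machine 2 (load: 0+21=21)
  J=16 → Machine 3 (load: 0+16=16)
  J=12 → Machine 3 (load: 16+12=28)
  J=10 → Machine 2 (load: 21+10=31)
  J=9 → Machine 1 (load: 25+9=34)
  J=3 → Machine 3 (load: 28+3=31)
  J=2 → Machine 2 (load: 31+2=33)
Machine loads: [34, 33, 31]
Makespan = max = 34 time units


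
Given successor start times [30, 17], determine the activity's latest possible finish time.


LF = min of all successor start times
Successors start at: [30, 17]
LF = min(30, 17)
= 17


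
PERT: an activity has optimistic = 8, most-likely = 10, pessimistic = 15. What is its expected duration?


te = (o + 4m + p) / 6
= (8 + 4×10 + 15) / 6
= (8 + 40 + 15) / 6
= 63 / 6
= 10.50


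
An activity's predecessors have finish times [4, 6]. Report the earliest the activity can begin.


ES = max of all predecessor completion times
Predecessors: [4, 6]
ES = max(4, 6)
= 6


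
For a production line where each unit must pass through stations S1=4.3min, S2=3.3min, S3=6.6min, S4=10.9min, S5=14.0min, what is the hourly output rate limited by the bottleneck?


Bottleneck = longest station time
Station times: [4.3, 3.3, 6.6, 10.9, 14.0]
Max = 14.0 min
Rate = 60 / 14.0
= 4.29 units/hour (bottleneck: 14.0min)


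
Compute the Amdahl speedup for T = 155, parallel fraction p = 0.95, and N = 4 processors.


Amdahl's law: T_p = T × ((1-p) + p/N)
= 155 × ((1-0.95) + 0.95/4)
= 155 × (0.05 + 0.2375)
= 155 × 0.2875
= 44.56
Speedup = 155/44.56
= 3.48×


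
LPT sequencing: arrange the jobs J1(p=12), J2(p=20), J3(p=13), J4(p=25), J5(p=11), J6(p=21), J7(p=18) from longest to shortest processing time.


LPT: sort by longest processing time first
  J4: p=25
  J6: p=21
  J2: p=20
  J7: p=18
  J3: p=13
  J1: p=12
  J5: p=11
Order: J4 → J6 → J2 → J7 → J3 → J1 → J5


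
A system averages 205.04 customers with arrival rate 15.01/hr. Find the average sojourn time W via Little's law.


Little's law: L = λW → W = L / λ
= 205.04 / 15.01
= 13.66 hours


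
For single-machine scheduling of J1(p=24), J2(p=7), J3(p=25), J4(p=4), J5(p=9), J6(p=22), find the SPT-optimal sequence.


SPT: sort by shortest processing time
  J4: p=4
  J2: p=7
  J5: p=9
  J6: p=22
  J1: p=24
  J3: p=25
Order: J4 → J2 → J5 → J6 → J1 → J3


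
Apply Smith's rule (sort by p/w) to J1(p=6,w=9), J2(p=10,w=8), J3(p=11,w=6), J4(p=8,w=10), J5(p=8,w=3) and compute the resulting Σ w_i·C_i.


WSPT order (by p/w): J1 → J4 → J2 → J3 → J5
  J1: C=6, w·C=9×6=54
  J4: C=14, w·C=10×14=140
  J2: C=24, w·C=8×24=192
  J3: C=35, w·C=6×35=210
  J5: C=43, w·C=3×43=129
Σ w·C = 725
= 725


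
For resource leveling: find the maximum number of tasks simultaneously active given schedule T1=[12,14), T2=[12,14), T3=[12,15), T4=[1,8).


Check each time point for overlaps:
  t=12: 3 tasks active (T1, T2, T3)
Max concurrent = 3


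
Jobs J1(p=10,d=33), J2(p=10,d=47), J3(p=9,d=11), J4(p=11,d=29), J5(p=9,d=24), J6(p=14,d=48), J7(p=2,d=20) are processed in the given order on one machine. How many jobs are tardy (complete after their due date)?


Completion vs due date:
  J1: C=10, d=33 → on time
  J2: C=20, d=47 → on time
  J3: C=29, d=11 → TARDY
  J4: C=40, d=29 → TARDY
  J5: C=49, d=24 → TARDY
  J6: C=63, d=48 → TARDY
  J7: C=65, d=20 → TARDY
Tardy jobs: J3, J4, J5, J6, J7
Count = 5


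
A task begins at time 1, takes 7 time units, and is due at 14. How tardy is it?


Completion = start + processing = 1 + 7 = 8
Tardiness = max(0, C - d) = max(0, 8 - 14)
= max(0, -6)
= 0


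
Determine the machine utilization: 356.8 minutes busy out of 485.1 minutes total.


Utilization = busy / total × 100
= 356.8 / 485.1 × 100
= 73.6%


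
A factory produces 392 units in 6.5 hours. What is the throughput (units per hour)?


Throughput = units / time
= 392 / 6.5
= 60.3 units/hour


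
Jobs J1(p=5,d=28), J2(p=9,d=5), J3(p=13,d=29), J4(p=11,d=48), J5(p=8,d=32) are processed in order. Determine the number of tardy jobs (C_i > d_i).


Completion vs due date:
  J1: C=5, d=28 → on time
  J2: C=14, d=5 → TARDY
  J3: C=27, d=29 → on time
  J4: C=38, d=48 → on time
  J5: C=46, d=32 → TARDY
Tardy jobs: J2, J5
Count = 2


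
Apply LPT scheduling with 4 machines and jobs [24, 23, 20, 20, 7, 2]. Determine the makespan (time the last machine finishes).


Jobs (LPT sorted): [24, 23, 20, 20, 7, 2]
Machines: 4
  J=24 → Machine 1 (load: 0+24=24)
  J=23 → Machine 2 (load: 0+23=23)
  J=20 → Machine 3 (load: 0+20=20)
  J=20 → Machine 4 (load: 0+20=20)
  J=7 → Machine 3 (load: 20+7=27)
  J=2 → Machine 4 (load: 20+2=22)
Machine loads: [24, 23, 27, 22]
Makespan = max = 27 time units


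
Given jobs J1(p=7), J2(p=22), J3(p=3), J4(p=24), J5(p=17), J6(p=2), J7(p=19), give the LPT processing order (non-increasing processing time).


LPT: sort by longest processing time first
  J4: p=24
  J2: p=22
  J7: p=19
  J5: p=17
  J1: p=7
  J3: p=3
  J6: p=2
Order: J4 → J2 → J7 → J5 → J1 → J3 → J6


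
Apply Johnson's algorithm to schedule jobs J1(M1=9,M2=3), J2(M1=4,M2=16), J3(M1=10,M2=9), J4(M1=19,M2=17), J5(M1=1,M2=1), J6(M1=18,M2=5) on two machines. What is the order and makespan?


Johnson's rule:
Group 1 (M1≤M2, sort by M1): ['J5', 'J2']
Group 2 (M1>M2, sort desc M2): ['J4', 'J3', 'J6', 'J1']
Sequence: J5 → J2 → J4 → J3 → J6 → J1
Makespan calculation:
  J5: M1 done=1, M2 done=2
  J2: M1 done=5, M2 done=21
  J4: M1 done=24, M2 done=41
  J3: M1 done=34, M2 done=50
  J6: M1 done=52, M2 done=57
  J1: M1 done=61, M2 done=64
= Sequence: J5 → J2 → J4 → J3 → J6 → J1, Makespan: 64


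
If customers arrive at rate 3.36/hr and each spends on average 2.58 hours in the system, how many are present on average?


Little's law: L = λ × W
= 3.36 × 2.58
= 8.67


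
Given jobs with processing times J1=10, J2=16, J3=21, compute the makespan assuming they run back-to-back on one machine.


Sequential makespan: sum all processing times
= 10 + 16 + 21
= 47 time units


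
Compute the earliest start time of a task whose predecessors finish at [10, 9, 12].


ES = max of all predecessor completion times
Predecessors: [10, 9, 12]
ES = max(10, 9, 12)
= 12


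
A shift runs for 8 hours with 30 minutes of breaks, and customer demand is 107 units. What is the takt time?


Available = 8×60 - 30 = 450 min
Takt time = 450 / 107
= 4.21 min/unit


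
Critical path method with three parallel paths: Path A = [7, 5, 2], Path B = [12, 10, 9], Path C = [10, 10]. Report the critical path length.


Path A: 7 + 5 + 2 = 14
Path B: 12 + 10 + 9 = 31
Path C: 10 + 10 = 20
Critical path = longest = max(14, 31, 20)
= 31 (Path B)


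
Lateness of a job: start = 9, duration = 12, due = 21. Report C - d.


Completion = 9 + 12 = 21
Lateness = C - d = 21 - 21
= 0


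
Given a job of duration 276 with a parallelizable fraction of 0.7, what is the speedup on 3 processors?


Amdahl's law: T_p = T × ((1-p) + p/N)
= 276 × ((1-0.7) + 0.7/3)
= 276 × (0.30 + 0.2333)
= 276 × 0.5333
= 147.20
Speedup = 276/147.20
= 1.88×


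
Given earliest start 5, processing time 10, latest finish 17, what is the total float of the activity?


EF = ES + duration = 5 + 10 = 15
LS = LF - duration = 17 - 10 = 7
Total Float = LF - EF = 17 - 15
(or LS - ES = 7 - 5)
= 2


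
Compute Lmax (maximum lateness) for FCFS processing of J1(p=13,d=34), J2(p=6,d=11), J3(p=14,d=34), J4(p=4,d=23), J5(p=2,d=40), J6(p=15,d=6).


Lateness per job (L = C - d):
  J1: C=13, d=34, L=-21
  J2: C=19, d=11, L=8
  J3: C=33, d=34, L=-1
  J4: C=37, d=23, L=14
  J5: C=39, d=40, L=-1
  J6: C=54, d=6, L=48
Lmax = max(-21, 8, -1, 14, -1, 48)
= 48


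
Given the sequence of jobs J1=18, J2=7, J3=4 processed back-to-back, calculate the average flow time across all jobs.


Completion times:
  J1: completes at 18
  J2: completes at 25
  J3: completes at 29
Sum = 72
Average = 72/3
= 24.00


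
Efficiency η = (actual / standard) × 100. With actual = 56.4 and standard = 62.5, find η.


Efficiency = (actual / standard) × 100
= (56.4 / 62.5) × 100
= 90.2%


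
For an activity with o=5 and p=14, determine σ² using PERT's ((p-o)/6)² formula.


σ² = ((p - o) / 6)² = (p - o)² / 36
= (14 - 5)² / 36
= 9² / 36
= 81 / 36
= 2.2500


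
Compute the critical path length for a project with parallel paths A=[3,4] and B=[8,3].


Path A: 3 + 4 = 7
Path B: 8 + 3 = 11
Critical path = longest = max(7, 11)
= 11 (Path B)


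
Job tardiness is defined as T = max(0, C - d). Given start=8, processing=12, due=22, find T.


Completion = start + processing = 8 + 12 = 20
Tardiness = max(0, C - d) = max(0, 20 - 22)
= max(0, -2)
= 0


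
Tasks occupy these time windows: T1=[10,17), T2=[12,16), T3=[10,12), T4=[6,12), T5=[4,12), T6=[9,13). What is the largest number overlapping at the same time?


Check each time point for overlaps:
  t=10: 5 tasks active (T1, T3, T4, T5, T6)
Max concurrent = 5


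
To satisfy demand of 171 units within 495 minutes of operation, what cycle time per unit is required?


Cycle time = available time / demand
= 495 / 171
= 2.89 min/unit


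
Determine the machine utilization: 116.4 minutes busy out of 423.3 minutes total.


Utilization = busy / total × 100
= 116.4 / 423.3 × 100
= 27.5%


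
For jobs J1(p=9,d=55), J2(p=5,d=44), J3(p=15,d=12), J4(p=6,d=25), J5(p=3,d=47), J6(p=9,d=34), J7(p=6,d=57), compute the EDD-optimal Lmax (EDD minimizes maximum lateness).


EDD order: J3 → J4 → J6 → J2 → J5 → J1 → J7
Completion and lateness:
  J3: C=15, d=12, L=15-12=3
  J4: C=21, d=25, L=21-25=-4
  J6: C=30, d=34, L=30-34=-4
  J2: C=35, d=44, L=35-44=-9
  J5: C=38, d=47, L=38-47=-9
  J1: C=47, d=55, L=47-55=-8
  J7: C=53, d=57, L=53-57=-4
Lmax = max(3, -4, -4, -9, -9, -8, -4)
= 3


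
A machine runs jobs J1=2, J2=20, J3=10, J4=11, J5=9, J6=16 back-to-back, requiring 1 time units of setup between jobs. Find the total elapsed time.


Makespan = Σ processing + (n-1) × setup
= (2 + 20 + 10 + 11 + 9 + 16) + (6-1)×1
= 68 + 5
= 73 time units


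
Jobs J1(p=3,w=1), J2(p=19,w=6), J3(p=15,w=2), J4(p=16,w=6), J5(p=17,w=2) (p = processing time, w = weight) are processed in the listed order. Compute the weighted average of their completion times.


Completion times:
  J1: C=3, w×C=1×3=3
  J2: C=22, w×C=6×22=132
  J3: C=37, w×C=2×37=74
  J4: C=53, w×C=6×53=318
  J5: C=70, w×C=2×70=140
Sum w×C = 667
Sum w = 17
Weighted avg = 667/17
= 39.24


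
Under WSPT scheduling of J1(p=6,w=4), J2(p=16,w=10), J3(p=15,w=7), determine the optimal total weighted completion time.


WSPT order (by p/w): J1 → J2 → J3
  J1: C=6, w·C=4×6=24
  J2: C=22, w·C=10×22=220
  J3: C=37, w·C=7×37=259
Σ w·C = 503
= 503


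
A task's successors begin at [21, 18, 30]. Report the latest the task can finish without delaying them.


LF = min of all successor start times
Successors start at: [21, 18, 30]
LF = min(21, 18, 30)
= 18


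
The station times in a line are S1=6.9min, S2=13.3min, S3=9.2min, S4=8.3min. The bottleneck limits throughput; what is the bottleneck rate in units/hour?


Bottleneck = longest station time
Station times: [6.9, 13.3, 9.2, 8.3]
Max = 13.3 min
Rate = 60 / 13.3
= 4.51 units/hour (bottleneck: 13.3min)


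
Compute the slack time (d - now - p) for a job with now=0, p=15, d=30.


Slack = due - current_time - processing
= 30 - 0 - 15
= 15


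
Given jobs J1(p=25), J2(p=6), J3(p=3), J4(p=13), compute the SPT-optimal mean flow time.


SPT order: J3 → J2 → J4 → J1
Completion times:
  J3: C=3
  J2: C=9
  J4: C=22
  J1: C=47
Sum = 81, n = 4
Mean flow = 81/4
= 20.25


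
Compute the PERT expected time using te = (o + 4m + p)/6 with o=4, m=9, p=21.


te = (o + 4m + p) / 6
= (4 + 4×9 + 21) / 6
= (4 + 36 + 21) / 6
= 61 / 6
= 10.17


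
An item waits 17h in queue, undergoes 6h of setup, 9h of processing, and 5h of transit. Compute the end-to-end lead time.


Lead time = queue + setup + processing + transit
= 17 + 6 + 9 + 5
= 37 hours


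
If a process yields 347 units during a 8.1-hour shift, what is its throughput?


Throughput = units / time
= 347 / 8.1
= 42.8 units/hour


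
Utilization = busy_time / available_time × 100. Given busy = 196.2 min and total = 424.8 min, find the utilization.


Utilization = busy / total × 100
= 196.2 / 424.8 × 100
= 46.2%


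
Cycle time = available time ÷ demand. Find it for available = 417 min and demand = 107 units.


Cycle time = available time / demand
= 417 / 107
= 3.90 min/unit


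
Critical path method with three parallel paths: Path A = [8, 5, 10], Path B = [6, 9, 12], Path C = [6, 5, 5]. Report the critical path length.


Path A: 8 + 5 + 10 = 23
Path B: 6 + 9 + 12 = 27
Path C: 6 + 5 + 5 = 16
Critical path = longest = max(23, 27, 16)
= 27 (Path B)


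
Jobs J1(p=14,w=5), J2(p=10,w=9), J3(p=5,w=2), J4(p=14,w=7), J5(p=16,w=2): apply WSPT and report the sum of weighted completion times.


WSPT order (by p/w): J2 → J4 → J3 → J1 → J5
  J2: C=10, w·C=9×10=90
  J4: C=24, w·C=7×24=168
  J3: C=29, w·C=2×29=58
  J1: C=43, w·C=5×43=215
  J5: C=59, w·C=2×59=118
Σ w·C = 649
= 649


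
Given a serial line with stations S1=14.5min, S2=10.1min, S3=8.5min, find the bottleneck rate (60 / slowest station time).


Bottleneck = longest station time
Station times: [14.5, 10.1, 8.5]
Max = 14.5 min
Rate = 60 / 14.5
= 4.14 units/hour (bottleneck: 14.5min)


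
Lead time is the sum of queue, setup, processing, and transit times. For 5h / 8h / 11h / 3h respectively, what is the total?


Lead time = queue + setup + processing + transit
= 5 + 8 + 11 + 3
= 27 hours


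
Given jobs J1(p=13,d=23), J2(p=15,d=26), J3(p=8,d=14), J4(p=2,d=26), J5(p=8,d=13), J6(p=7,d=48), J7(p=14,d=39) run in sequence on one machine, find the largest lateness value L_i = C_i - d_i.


Lateness per job (L = C - d):
  J1: C=13, d=23, L=-10
  J2: C=28, d=26, L=2
  J3: C=36, d=14, L=22
  J4: C=38, d=26, L=12
  J5: C=46, d=13, L=33
  J6: C=53, d=48, L=5
  J7: C=67, d=39, L=28
Lmax = max(-10, 2, 22, 12, 33, 5, 28)
= 33


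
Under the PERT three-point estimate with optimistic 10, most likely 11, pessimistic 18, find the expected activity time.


te = (o + 4m + p) / 6
= (10 + 4×11 + 18) / 6
= (10 + 44 + 18) / 6
= 72 / 6
= 12.00


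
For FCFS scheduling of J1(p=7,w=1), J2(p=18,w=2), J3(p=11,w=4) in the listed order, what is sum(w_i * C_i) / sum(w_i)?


Completion times:
  J1: C=7, w×C=1×7=7
  J2: C=25, w×C=2×25=50
  J3: C=36, w×C=4×36=144
Sum w×C = 201
Sum w = 7
Weighted avg = 201/7
= 28.71


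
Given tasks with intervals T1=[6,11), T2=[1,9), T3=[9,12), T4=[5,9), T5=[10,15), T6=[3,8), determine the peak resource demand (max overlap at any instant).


Check each time point for overlaps:
  t=6: 4 tasks active (T1, T2, T4, T6)
Max concurrent = 4


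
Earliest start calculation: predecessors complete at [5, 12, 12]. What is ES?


ES = max of all predecessor completion times
Predecessors: [5, 12, 12]
ES = max(5, 12, 12)
= 12


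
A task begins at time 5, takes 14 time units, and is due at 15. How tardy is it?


Completion = start + processing = 5 + 14 = 19
Tardiness = max(0, C - d) = max(0, 19 - 15)
= max(0, 4)
= 4


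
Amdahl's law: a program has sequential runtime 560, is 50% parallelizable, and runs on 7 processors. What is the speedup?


Amdahl's law: T_p = T × ((1-p) + p/N)
= 560 × ((1-0.5) + 0.5/7)
= 560 × (0.50 + 0.0714)
= 560 × 0.5714
= 320.00
Speedup = 560/320.00
= 1.75×


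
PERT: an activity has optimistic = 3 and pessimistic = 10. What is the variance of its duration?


σ² = ((p - o) / 6)² = (p - o)² / 36
= (10 - 3)² / 36
= 7² / 36
= 49 / 36
= 1.3611


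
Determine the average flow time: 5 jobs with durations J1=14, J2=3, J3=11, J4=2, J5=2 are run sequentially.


Completion times:
  J1: completes at 14
  J2: completes at 17
  J3: completes at 28
  J4: completes at 30
  J5: completes at 32
Sum = 121
Average = 121/5
= 24.20


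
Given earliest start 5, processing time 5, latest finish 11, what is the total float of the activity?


EF = ES + duration = 5 + 5 = 10
LS = LF - duration = 11 - 5 = 6
Total Float = LF - EF = 11 - 10
(or LS - ES = 6 - 5)
= 1


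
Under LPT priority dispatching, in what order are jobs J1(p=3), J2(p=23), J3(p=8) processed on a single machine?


LPT: sort by longest processing time first
  J2: p=23
  J3: p=8
  J1: p=3
Order: J2 → J3 → J1


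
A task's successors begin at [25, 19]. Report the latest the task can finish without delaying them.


LF = min of all successor start times
Successors start at: [25, 19]
LF = min(25, 19)
= 19


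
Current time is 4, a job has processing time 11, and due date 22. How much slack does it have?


Slack = due - current_time - processing
= 22 - 4 - 11
= 7


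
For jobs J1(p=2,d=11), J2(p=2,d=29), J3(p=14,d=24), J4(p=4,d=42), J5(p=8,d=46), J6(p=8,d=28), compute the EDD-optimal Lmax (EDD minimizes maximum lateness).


EDD order: J1 → J3 → J6 → J2 → J4 → J5
Completion and lateness:
  J1: C=2, d=11, L=2-11=-9
  J3: C=16, d=24, L=16-24=-8
  J6: C=24, d=28, L=24-28=-4
  J2: C=26, d=29, L=26-29=-3
  J4: C=30, d=42, L=30-42=-12
  J5: C=38, d=46, L=38-46=-8
Lmax = max(-9, -8, -4, -3, -12, -8)
= -3


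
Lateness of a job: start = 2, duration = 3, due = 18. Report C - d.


Completion = 2 + 3 = 5
Lateness = C - d = 5 - 18
= -13


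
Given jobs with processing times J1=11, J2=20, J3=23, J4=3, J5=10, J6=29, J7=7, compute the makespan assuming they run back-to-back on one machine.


Sequential makespan: sum all processing times
= 11 + 20 + 23 + 3 + 10 + 29 + 7
= 103 time units


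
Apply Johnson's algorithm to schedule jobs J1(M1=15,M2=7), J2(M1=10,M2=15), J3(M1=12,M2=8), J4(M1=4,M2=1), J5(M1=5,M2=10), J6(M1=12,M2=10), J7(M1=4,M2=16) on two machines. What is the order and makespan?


Johnson's rule:
Group 1 (M1≤M2, sort by M1): ['J7', 'J5', 'J2']
Group 2 (M1>M2, sort desc M2): ['J6', 'J3', 'J1', 'J4']
Sequence: J7 → J5 → J2 → J6 → J3 → J1 → J4
Makespan calculation:
  J7: M1 done=4, M2 done=20
  J5: M1 done=9, M2 done=30
  J2: M1 done=19, M2 done=45
  J6: M1 done=31, M2 done=55
  J3: M1 done=43, M2 done=63
  J1: M1 done=58, M2 done=70
  J4: M1 done=62, M2 done=71
= Sequence: J7 → J5 → J2 → J6 → J3 → J1 → J4, Makespan: 71


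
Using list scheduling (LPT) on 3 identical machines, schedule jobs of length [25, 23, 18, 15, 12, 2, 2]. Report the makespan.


Jobs (LPT sorted): [25, 23, 18, 15, 12, 2, 2]
Machines: 3
  J=25 → Machine 1 (load: 0+25=25)
  J=23 → Machine 2 (load: 0+23=23)
  J=18 → Machine 3 (load: 0+18=18)
  J=15 → Machine 3 (load: 18+15=33)
  J=12 → Machine 2 (load: 23+12=35)
  J=2 → Machine 1 (load: 25+2=27)
  J=2 → Machine 1 (load: 27+2=29)
Machine loads: [29, 35, 33]
Makespan = max = 35 time units


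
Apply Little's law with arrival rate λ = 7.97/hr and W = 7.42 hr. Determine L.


Little's law: L = λ × W
= 7.97 × 7.42
= 59.14


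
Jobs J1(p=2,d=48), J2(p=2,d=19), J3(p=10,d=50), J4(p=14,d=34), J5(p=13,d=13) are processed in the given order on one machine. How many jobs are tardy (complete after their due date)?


Completion vs due date:
  J1: C=2, d=48 → on time
  J2: C=4, d=19 → on time
  J3: C=14, d=50 → on time
  J4: C=28, d=34 → on time
  J5: C=41, d=13 → TARDY
Tardy jobs: J5
Count = 1


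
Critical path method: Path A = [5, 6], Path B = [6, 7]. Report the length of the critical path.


Path A: 5 + 6 = 11
Path B: 6 + 7 = 13
Critical path = longest = max(11, 13)
= 13 (Path B)


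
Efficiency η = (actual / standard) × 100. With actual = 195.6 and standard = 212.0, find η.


Efficiency = (actual / standard) × 100
= (195.6 / 212.0) × 100
= 92.3%


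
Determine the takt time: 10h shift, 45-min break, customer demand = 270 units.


Available = 10×60 - 45 = 555 min
Takt time = 555 / 270
= 2.06 min/unit


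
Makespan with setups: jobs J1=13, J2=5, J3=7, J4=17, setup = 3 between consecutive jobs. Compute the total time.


Makespan = Σ processing + (n-1) × setup
= (13 + 5 + 7 + 17) + (4-1)×3
= 42 + 9
= 51 time units


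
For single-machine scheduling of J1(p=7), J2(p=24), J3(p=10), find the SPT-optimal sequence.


SPT: sort by shortest processing time
  J1: p=7
  J3: p=10
  J2: p=24
Order: J1 → J3 → J2


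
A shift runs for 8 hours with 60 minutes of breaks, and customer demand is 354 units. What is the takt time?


Available = 8×60 - 60 = 420 min
Takt time = 420 / 354
= 1.19 min/unit


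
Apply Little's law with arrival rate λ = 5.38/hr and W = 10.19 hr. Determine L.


Little's law: L = λ × W
= 5.38 × 10.19
= 54.82


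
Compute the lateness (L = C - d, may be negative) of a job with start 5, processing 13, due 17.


Completion = 5 + 13 = 18
Lateness = C - d = 18 - 17
= 1


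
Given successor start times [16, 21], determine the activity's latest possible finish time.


LF = min of all successor start times
Successors start at: [16, 21]
LF = min(16, 21)
= 16


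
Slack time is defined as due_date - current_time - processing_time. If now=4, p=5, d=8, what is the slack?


Slack = due - current_time - processing
= 8 - 4 - 5
= -1


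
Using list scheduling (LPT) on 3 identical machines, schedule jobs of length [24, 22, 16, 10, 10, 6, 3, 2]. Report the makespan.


Jobs (LPT sorted): [24, 22, 16, 10, 10, 6, 3, 2]
Machines: 3
  J=24 → Machine 1 (load: 0+24=24)
  J=22 → Machine 2 (load: 0+22=22)
  J=16 → Machine 3 (load: 0+16=16)
  J=10 → Machine 3 (load: 16+10=26)
  J=10 → Machine 2 (load: 22+10=32)
  J=6 → Machine 1 (load: 24+6=30)
  J=3 → Machine 3 (load: 26+3=29)
  J=2 → Machine 3 (load: 29+2=31)
Machine loads: [30, 32, 31]
Makespan = max = 32 time units


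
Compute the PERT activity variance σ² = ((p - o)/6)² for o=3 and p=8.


σ² = ((p - o) / 6)² = (p - o)² / 36
= (8 - 3)² / 36
= 5² / 36
= 25 / 36
= 0.6944


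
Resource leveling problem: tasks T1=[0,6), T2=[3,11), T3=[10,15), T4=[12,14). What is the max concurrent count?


Check each time point for overlaps:
  t=3: 2 tasks active (T1, T2)
Max concurrent = 2


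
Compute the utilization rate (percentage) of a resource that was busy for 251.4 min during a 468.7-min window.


Utilization = busy / total × 100
= 251.4 / 468.7 × 100
= 53.6%


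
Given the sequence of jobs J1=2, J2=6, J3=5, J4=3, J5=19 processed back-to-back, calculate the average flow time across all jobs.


Completion times:
  J1: completes at 2
  J2: completes at 8
  J3: completes at 13
  J4: completes at 16
  J5: completes at 35
Sum = 74
Average = 74/5
= 14.80


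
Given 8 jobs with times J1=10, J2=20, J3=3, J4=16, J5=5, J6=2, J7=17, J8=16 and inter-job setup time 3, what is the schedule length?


Makespan = Σ processing + (n-1) × setup
= (10 + 20 + 3 + 16 + 5 + 2 + 17 + 16) + (8-1)×3
= 89 + 21
= 110 time units


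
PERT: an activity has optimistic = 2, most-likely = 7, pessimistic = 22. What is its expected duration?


te = (o + 4m + p) / 6
= (2 + 4×7 + 22) / 6
= (2 + 28 + 22) / 6
= 52 / 6
= 8.67


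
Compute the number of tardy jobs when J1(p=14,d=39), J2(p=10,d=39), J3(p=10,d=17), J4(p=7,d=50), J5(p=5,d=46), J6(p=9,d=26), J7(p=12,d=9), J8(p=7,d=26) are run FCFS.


Completion vs due date:
  J1: C=14, d=39 → on time
  J2: C=24, d=39 → on time
  J3: C=34, d=17 → TARDY
  J4: C=41, d=50 → on time
  J5: C=46, d=46 → on time
  J6: C=55, d=26 → TARDY
  J7: C=67, d=9 → TARDY
  J8: C=74, d=26 → TARDY
Tardy jobs: J3, J6, J7, J8
Count = 4


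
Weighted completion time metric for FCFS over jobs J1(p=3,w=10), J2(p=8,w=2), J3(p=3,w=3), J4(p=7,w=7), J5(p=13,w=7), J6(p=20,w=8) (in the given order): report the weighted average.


Completion times:
  J1: C=3, w×C=10×3=30
  J2: C=11, w×C=2×11=22
  J3: C=14, w×C=3×14=42
  J4: C=21, w×C=7×21=147
  J5: C=34, w×C=7×34=238
  J6: C=54, w×C=8×54=432
Sum w×C = 911
Sum w = 37
Weighted avg = 911/37
= 24.62


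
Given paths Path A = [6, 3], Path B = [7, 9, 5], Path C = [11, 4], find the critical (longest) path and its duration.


Path A: 6 + 3 = 9
Path B: 7 + 9 + 5 = 21
Path C: 11 + 4 = 15
Critical path = longest = max(9, 21, 15)
= 21 (Path B)


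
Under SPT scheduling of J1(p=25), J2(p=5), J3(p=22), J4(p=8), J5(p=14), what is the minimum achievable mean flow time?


SPT order: J2 → J4 → J5 → J3 → J1
Completion times:
  J2: C=5
  J4: C=13
  J5: C=27
  J3: C=49
  J1: C=74
Sum = 168, n = 5
Mean flow = 168/5
= 33.60


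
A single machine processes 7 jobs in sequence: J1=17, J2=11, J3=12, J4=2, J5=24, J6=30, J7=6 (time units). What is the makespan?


Sequential makespan: sum all processing times
= 17 + 11 + 12 + 2 + 24 + 30 + 6
= 102 time units


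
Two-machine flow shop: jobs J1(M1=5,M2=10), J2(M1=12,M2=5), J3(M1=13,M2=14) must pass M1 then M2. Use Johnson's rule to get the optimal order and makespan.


Johnson's rule:
Group 1 (M1≤M2, sort by M1): ['J1', 'J3']
Group 2 (M1>M2, sort desc M2): ['J2']
Sequence: J1 → J3 → J2
Makespan calculation:
  J1: M1 done=5, M2 done=15
  J3: M1 done=18, M2 done=32
  J2: M1 done=30, M2 done=37
= Sequence: J1 → J3 → J2, Makespan: 37


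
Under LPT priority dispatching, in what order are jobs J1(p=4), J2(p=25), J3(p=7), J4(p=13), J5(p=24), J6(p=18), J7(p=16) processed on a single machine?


LPT: sort by longest processing time first
  J2: p=25
  J5: p=24
  J6: p=18
  J7: p=16
  J4: p=13
  J3: p=7
  J1: p=4
Order: J2 → J5 → J6 → J7 → J4 → J3 → J1


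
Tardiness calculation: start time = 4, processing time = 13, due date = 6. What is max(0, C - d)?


Completion = start + processing = 4 + 13 = 17
Tardiness = max(0, C - d) = max(0, 17 - 6)
= max(0, 11)
= 11


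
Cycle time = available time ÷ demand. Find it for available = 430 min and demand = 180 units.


Cycle time = available time / demand
= 430 / 180
= 2.39 min/unit


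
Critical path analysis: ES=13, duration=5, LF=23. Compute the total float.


EF = ES + duration = 13 + 5 = 18
LS = LF - duration = 23 - 5 = 18
Total Float = LF - EF = 23 - 18
(or LS - ES = 18 - 13)
= 5


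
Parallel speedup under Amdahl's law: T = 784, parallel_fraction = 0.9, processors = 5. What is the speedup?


Amdahl's law: T_p = T × ((1-p) + p/N)
= 784 × ((1-0.9) + 0.9/5)
= 784 × (0.10 + 0.1800)
= 784 × 0.2800
= 219.52
Speedup = 784/219.52
= 3.57×


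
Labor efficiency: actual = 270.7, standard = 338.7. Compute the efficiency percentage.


Efficiency = (actual / standard) × 100
= (270.7 / 338.7) × 100
= 79.9%


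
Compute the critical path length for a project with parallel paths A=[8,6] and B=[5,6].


Path A: 8 + 6 = 14
Path B: 5 + 6 = 11
Critical path = longest = max(14, 11)
= 14 (Path A)


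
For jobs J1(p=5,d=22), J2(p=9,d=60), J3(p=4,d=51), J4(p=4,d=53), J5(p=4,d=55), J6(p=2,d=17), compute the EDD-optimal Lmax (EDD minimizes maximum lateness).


EDD order: J6 → J1 → J3 → J4 → J5 → J2
Completion and lateness:
  J6: C=2, d=17, L=2-17=-15
  J1: C=7, d=22, L=7-22=-15
  J3: C=11, d=51, L=11-51=-40
  J4: C=15, d=53, L=15-53=-38
  J5: C=19, d=55, L=19-55=-36
  J2: C=28, d=60, L=28-60=-32
Lmax = max(-15, -15, -40, -38, -36, -32)
= -15


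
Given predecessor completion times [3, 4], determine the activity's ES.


ES = max of all predecessor completion times
Predecessors: [3, 4]
ES = max(3, 4)
= 4


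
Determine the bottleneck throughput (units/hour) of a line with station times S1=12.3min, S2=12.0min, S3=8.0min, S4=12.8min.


Bottleneck = longest station time
Station times: [12.3, 12.0, 8.0, 12.8]
Max = 12.8 min
Rate = 60 / 12.8
= 4.69 units/hour (bottleneck: 12.8min)


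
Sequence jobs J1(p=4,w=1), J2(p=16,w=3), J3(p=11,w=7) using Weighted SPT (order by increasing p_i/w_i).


WSPT (Smith's rule): sort by p/w ascending
  J3: p/w = 11/7 = 1.571
  J1: p/w = 4/1 = 4.000
  J2: p/w = 16/3 = 5.333
Order: J3 → J1 → J2


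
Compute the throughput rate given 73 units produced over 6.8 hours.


Throughput = units / time
= 73 / 6.8
= 10.7 units/hour


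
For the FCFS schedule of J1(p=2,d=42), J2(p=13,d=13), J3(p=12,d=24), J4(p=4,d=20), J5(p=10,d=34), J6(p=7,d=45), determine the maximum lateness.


Lateness per job (L = C - d):
  J1: C=2, d=42, L=-40
  J2: C=15, d=13, L=2
  J3: C=27, d=24, L=3
  J4: C=31, d=20, L=11
  J5: C=41, d=34, L=7
  J6: C=48, d=45, L=3
Lmax = max(-40, 2, 3, 11, 7, 3)
= 11


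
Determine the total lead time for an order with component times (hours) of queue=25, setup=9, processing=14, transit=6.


Lead time = queue + setup + processing + transit
= 25 + 9 + 14 + 6
= 54 hours


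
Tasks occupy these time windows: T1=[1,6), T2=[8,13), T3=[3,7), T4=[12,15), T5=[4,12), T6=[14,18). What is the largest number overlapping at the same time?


Check each time point for overlaps:
  t=4: 3 tasks active (T1, T3, T5)
Max concurrent = 3


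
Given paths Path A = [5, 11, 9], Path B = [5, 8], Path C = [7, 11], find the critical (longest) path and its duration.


Path A: 5 + 11 + 9 = 25
Path B: 5 + 8 = 13
Path C: 7 + 11 = 18
Critical path = longest = max(25, 13, 18)
= 25 (Path A)


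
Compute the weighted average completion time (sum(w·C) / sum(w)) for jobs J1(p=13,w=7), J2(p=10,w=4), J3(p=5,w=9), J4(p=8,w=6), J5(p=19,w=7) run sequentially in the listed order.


Completion times:
  J1: C=13, w×C=7×13=91
  J2: C=23, w×C=4×23=92
  J3: C=28, w×C=9×28=252
  J4: C=36, w×C=6×36=216
  J5: C=55, w×C=7×55=385
Sum w×C = 1036
Sum w = 33
Weighted avg = 1036/33
= 31.39


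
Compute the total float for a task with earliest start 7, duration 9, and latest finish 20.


EF = ES + duration = 7 + 9 = 16
LS = LF - duration = 20 - 9 = 11
Total Float = LF - EF = 20 - 16
(or LS - ES = 11 - 7)
= 4


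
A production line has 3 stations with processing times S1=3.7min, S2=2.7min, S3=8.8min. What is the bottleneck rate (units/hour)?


Bottleneck = longest station time
Station times: [3.7, 2.7, 8.8]
Max = 8.8 min
Rate = 60 / 8.8
= 6.82 units/hour (bottleneck: 8.8min)


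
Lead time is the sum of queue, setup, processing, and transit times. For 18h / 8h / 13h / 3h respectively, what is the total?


Lead time = queue + setup + processing + transit
= 18 + 8 + 13 + 3
= 42 hours


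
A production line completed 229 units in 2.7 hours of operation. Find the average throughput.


Throughput = units / time
= 229 / 2.7
= 84.8 units/hour


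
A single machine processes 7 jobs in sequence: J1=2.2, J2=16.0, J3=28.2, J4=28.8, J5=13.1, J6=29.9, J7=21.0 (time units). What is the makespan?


Sequential makespan: sum all processing times
= 2.2 + 16.0 + 28.2 + 28.8 + 13.1 + 29.9 + 21.0
= 139.2 time units


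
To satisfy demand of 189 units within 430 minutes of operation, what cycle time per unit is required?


Cycle time = available time / demand
= 430 / 189
= 2.28 min/unit


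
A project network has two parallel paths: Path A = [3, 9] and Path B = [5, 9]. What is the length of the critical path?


Path A: 3 + 9 = 12
Path B: 5 + 9 = 14
Critical path = longest = max(12, 14)
= 14 (Path B)


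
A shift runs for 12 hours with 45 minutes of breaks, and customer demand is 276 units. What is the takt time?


Available = 12×60 - 45 = 675 min
Takt time = 675 / 276
= 2.45 min/unit


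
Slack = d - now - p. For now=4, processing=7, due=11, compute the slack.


Slack = due - current_time - processing
= 11 - 4 - 7
= 0


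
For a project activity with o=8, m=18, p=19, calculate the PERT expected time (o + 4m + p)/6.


te = (o + 4m + p) / 6
= (8 + 4×18 + 19) / 6
= (8 + 72 + 19) / 6
= 99 / 6
= 16.50


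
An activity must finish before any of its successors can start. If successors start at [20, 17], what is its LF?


LF = min of all successor start times
Successors start at: [20, 17]
LF = min(20, 17)
= 17


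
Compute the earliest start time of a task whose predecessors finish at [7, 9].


ES = max of all predecessor completion times
Predecessors: [7, 9]
ES = max(7, 9)
= 9


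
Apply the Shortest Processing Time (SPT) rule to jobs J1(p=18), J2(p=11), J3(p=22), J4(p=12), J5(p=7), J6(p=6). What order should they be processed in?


SPT: sort by shortest processing time
  J6: p=6
  J5: p=7
  J2: p=11
  J4: p=12
  J1: p=18
  J3: p=22
Order: J6 → J5 → J2 → J4 → J1 → J3


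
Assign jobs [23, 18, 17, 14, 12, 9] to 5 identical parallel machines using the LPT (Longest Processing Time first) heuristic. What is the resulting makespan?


Jobs (LPT sorted): [23, 18, 17, 14, 12, 9]
Machines: 5
  J=23 → Machine 1 (load: 0+23=23)
  J=18 → Machine 2 (load: 0+18=18)
  J=17 → Machine 3 (load: 0+17=17)
  J=14 → Machine 4 (load: 0+14=14)
  J=12 → Machine 5 (load: 0+12=12)
  J=9 → Machine 5 (load: 12+9=21)
Machine loads: [23, 18, 17, 14, 21]
Makespan = max = 23 time units


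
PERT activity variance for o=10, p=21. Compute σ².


σ² = ((p - o) / 6)² = (p - o)² / 36
= (21 - 10)² / 36
= 11² / 36
= 121 / 36
= 3.3611


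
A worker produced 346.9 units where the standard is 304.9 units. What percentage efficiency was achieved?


Efficiency = (actual / standard) × 100
= (346.9 / 304.9) × 100
= 113.8%
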